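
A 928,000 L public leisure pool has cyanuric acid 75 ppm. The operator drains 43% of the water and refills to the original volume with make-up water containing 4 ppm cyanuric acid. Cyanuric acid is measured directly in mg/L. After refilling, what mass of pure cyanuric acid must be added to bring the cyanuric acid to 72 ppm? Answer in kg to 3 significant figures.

25.5 kg

After draining 43% and refilling: 75 × 0.57 + 4 × 0.43 = 44.47 ppm.
Deficit to target: 72 − 44.47 = 27.53 mg/L.
Mass: 27.53 mg/L × 928,000 L = 25,550 g cyanuric acid.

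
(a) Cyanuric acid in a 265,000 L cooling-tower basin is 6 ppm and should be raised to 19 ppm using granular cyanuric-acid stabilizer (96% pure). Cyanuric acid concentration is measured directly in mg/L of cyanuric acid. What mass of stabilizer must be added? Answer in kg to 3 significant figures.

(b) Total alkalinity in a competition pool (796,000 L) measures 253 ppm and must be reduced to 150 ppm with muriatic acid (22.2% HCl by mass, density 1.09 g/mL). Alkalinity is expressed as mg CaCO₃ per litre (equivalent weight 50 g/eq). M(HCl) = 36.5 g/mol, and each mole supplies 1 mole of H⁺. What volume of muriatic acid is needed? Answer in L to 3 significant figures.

(a) CYA to add: (19 − 6) = 13 mg/L × 265,000 L = 3445 g cyanuric acid.
(a) At 96% purity: 3445 / 0.96 = 3589 g product.

(b) Alkalinity to neutralize: (253 − 150) = 103 mg/L as CaCO₃ × 796,000 L = 81,990 g as CaCO₃.
(b) Equivalents of H⁺ required: 81,990 ÷ 50 g/eq = 1640 eq = 1640 mol HCl.
(b) Mass of HCl: 1640 × 36.5 = 59,850 g.
(b) Mass of 22.2% solution: 59,850 / 0.222 = 269,600 g.
(b) Volume: 269,600 g ÷ 1.09 g/mL = 247,300 mL.

(a) 3.59 kg; (b) 247 L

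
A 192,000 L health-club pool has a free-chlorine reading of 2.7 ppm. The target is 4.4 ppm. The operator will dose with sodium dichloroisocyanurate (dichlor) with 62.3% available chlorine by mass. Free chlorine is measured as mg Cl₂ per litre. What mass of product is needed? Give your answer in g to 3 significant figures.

524 g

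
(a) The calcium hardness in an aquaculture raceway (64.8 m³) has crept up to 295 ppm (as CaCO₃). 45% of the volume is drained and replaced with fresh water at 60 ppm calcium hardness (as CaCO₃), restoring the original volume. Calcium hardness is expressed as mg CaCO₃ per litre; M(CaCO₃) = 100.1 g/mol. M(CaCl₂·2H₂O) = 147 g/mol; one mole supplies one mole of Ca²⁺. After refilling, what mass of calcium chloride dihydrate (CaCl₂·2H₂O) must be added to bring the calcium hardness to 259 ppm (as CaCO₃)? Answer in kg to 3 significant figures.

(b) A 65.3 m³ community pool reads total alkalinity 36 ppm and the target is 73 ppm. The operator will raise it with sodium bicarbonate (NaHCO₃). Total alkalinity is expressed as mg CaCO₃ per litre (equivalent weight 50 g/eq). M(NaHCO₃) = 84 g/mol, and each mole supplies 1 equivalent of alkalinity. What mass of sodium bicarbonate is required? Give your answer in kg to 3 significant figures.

(a) 6.64 kg; (b) 4.06 kg

(a) Volume: 64.8 m³ = 64,800 L.
(a) After draining 45% and refilling: 295 × 0.55 + 60 × 0.45 = 189.25 ppm.
(a) Deficit to target: 259 − 189.25 = 69.75 mg/L.
(a) As CaCO₃: 69.75 mg/L × 64,800 L = 4520 g; ÷ 100.1 = 45.15 mol Ca²⁺.
(a) Mass: 45.15 × 147 = 6637 g.

(b) Volume: 65.3 m³ = 65,300 L.
(b) Alkalinity to add: (73 − 36) = 37 mg/L as CaCO₃ × 65,300 L = 2416 g as CaCO₃.
(b) Equivalents: 2416 g ÷ 50 g/eq = 48.32 eq.
(b) NaHCO₃ supplies 1 eq per mole → 48.32 mol.
(b) Mass: 48.32 mol × 84 g/mol = 4059 g.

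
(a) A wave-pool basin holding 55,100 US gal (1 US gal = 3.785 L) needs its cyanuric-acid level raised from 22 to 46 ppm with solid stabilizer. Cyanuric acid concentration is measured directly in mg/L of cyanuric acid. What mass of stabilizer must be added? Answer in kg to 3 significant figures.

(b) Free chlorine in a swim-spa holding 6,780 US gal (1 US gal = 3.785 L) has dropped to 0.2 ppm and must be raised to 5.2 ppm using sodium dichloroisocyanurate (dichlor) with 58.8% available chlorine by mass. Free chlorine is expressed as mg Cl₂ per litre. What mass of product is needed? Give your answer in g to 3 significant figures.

(a) Volume: 55,100 US gal × 3.785 L/gal = 208,554 L.
(a) CYA to add: (46 − 22) = 24 mg/L × 208,554 L = 5005 g cyanuric acid.

(b) Volume: 6,780 US gal × 3.785 L/gal = 25,662 L.
(b) Chlorine deficit: 5.2 − 0.2 = 5 ppm = 5 mg/L as Cl₂.
(b) Cl₂ equivalent needed: 5 mg/L × 25,662 L = 128,300 mg = 128.3 g.
(b) Product at 58.8% available chlorine: 128.3 / 0.588 = 218.2 g.

(a) 5.01 kg; (b) 218 g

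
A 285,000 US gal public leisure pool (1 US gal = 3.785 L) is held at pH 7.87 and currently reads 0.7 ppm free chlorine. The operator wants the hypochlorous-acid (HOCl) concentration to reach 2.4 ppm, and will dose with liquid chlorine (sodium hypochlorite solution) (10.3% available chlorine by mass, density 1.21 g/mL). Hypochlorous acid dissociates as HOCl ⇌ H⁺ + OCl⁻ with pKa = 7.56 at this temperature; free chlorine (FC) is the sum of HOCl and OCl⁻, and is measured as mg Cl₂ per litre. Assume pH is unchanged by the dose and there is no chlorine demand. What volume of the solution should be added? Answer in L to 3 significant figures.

57.1 L

Volume: 285,000 US gal × 3.785 L/gal = 1,078,725 L.
[OCl⁻]/[HOCl] = 10^(pH − pKa) = 10^(7.87 − 7.56) = 2.042; fraction as HOCl = 1/(1 + 2.042) = 0.3288.
Free chlorine required for 2.4 ppm HOCl: 2.4 / 0.3288 = 7.3 ppm.
FC to add: 7.3 − 0.7 = 6.6 mg/L as Cl₂.
Cl₂ equivalent: 6.6 mg/L × 1,078,725 L = 7120 g.
Product at 10.3% available Cl: 7120 / 0.103 = 69,120 g.
Volume: 69,120 g ÷ 1.21 g/mL = 57,130 mL.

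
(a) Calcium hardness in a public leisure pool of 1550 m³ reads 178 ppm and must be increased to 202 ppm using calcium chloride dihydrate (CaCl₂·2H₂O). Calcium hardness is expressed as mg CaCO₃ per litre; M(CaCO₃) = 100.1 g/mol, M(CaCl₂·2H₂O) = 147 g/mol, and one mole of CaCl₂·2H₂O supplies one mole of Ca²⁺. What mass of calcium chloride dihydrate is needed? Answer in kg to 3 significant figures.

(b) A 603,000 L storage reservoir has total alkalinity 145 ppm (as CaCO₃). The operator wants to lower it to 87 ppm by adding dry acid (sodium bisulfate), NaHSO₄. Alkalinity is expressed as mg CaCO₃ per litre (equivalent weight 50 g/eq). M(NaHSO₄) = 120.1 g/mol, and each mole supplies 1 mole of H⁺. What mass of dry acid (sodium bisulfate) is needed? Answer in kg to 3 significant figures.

(a) Volume: 1550 m³ = 1,550,000 L.
(a) Hardness to add: (202 − 178) = 24 mg/L as CaCO₃ × 1,550,000 L = 37,200 g as CaCO₃.
(a) Moles of Ca²⁺ (1 mol Ca²⁺ ≡ 1 mol CaCO₃): 37,200 / 100.1 g/mol = 371.6 mol.
(a) Mass of CaCl₂·2H₂O: 371.6 × 147 = 54,630 g.

(b) Alkalinity to neutralize: (145 − 87) = 58 mg/L as CaCO₃ × 603,000 L = 34,970 g as CaCO₃.
(b) Equivalents of H⁺ required: 34,970 ÷ 50 g/eq = 699.5 eq = 699.5 mol NaHSO₄.
(b) Mass of NaHSO₄: 699.5 × 120.1 = 84,010 g.

(a) 54.6 kg; (b) 84.0 kg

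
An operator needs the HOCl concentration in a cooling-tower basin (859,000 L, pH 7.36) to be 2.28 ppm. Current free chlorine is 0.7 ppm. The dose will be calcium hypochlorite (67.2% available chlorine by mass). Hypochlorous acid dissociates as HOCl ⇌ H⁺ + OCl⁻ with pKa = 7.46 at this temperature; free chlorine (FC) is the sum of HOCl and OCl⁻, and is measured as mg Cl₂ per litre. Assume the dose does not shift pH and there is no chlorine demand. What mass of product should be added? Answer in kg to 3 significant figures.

[OCl⁻]/[HOCl] = 10^(pH − pKa) = 10^(7.36 − 7.46) = 0.7943; fraction as HOCl = 1/(1 + 0.7943) = 0.5573.
Free chlorine required for 2.28 ppm HOCl: 2.28 / 0.5573 = 4.091 ppm.
FC to add: 4.091 − 0.7 = 3.391 mg/L as Cl₂.
Cl₂ equivalent: 3.391 mg/L × 859,000 L = 2913 g.
Product at 67.2% available Cl: 2913 / 0.672 = 4335 g.

4.33 kg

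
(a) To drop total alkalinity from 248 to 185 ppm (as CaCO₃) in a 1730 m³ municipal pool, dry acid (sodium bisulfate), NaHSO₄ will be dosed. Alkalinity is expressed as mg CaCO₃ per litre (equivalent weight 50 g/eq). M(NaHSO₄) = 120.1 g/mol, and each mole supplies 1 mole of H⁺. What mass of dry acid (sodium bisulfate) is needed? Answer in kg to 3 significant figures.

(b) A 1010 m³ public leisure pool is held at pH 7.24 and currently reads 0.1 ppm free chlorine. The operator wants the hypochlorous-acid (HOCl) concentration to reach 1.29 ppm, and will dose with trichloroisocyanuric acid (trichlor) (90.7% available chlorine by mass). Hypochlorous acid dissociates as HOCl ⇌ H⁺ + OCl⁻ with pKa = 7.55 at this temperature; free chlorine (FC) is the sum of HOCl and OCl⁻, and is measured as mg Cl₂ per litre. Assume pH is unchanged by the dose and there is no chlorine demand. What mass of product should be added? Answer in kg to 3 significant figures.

(a) Volume: 1730 m³ = 1,730,000 L.
(a) Alkalinity to neutralize: (248 − 185) = 63 mg/L as CaCO₃ × 1,730,000 L = 109,000 g as CaCO₃.
(a) Equivalents of H⁺ required: 109,000 ÷ 50 g/eq = 2180 eq = 2180 mol NaHSO₄.
(a) Mass of NaHSO₄: 2180 × 120.1 = 261,800 g.

(b) Volume: 1010 m³ = 1,010,000 L.
(b) [OCl⁻]/[HOCl] = 10^(pH − pKa) = 10^(7.24 − 7.55) = 0.4898; fraction as HOCl = 1/(1 + 0.4898) = 0.6712.
(b) Free chlorine required for 1.29 ppm HOCl: 1.29 / 0.6712 = 1.922 ppm.
(b) FC to add: 1.922 − 0.1 = 1.822 mg/L as Cl₂.
(b) Cl₂ equivalent: 1.822 mg/L × 1,010,000 L = 1840 g.
(b) Product at 90.7% available Cl: 1840 / 0.907 = 2029 g.

(a) 262 kg; (b) 2.03 kg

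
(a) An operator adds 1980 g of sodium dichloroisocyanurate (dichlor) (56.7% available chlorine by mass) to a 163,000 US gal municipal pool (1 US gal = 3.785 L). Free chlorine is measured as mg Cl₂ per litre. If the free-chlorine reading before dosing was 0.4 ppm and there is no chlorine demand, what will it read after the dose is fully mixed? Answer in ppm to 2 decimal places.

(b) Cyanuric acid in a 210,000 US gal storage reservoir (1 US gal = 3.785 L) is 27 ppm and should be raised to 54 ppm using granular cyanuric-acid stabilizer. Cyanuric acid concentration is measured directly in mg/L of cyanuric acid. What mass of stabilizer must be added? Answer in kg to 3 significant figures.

(a) Volume: 163,000 US gal × 3.785 L/gal = 616,955 L.
(a) Available chlorine delivered: 1980 g × 0.567 = 1123 g as Cl₂.
(a) Concentration rise: 1123 g / 616,955 L = 1.82 mg/L = 1.82 ppm.
(a) Final FC: 0.4 + 1.82 = 2.22 ppm.

(b) Volume: 210,000 US gal × 3.785 L/gal = 794,850 L.
(b) CYA to add: (54 − 27) = 27 mg/L × 794,850 L = 21,460 g cyanuric acid.

(a) 2.22 ppm; (b) 21.5 kg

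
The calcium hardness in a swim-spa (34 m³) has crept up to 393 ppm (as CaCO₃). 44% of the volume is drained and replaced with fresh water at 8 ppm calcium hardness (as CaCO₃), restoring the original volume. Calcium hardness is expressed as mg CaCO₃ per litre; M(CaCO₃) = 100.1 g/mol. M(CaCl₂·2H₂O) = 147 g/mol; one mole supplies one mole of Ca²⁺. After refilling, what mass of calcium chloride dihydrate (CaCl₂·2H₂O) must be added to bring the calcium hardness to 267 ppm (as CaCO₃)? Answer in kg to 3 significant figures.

Volume: 34 m³ = 34,000 L.
After draining 44% and refilling: 393 × 0.56 + 8 × 0.44 = 223.6 ppm.
Deficit to target: 267 − 223.6 = 43.4 mg/L.
As CaCO₃: 43.4 mg/L × 34,000 L = 1476 g; ÷ 100.1 = 14.74 mol Ca²⁺.
Mass: 14.74 × 147 = 2167 g.

2.17 kg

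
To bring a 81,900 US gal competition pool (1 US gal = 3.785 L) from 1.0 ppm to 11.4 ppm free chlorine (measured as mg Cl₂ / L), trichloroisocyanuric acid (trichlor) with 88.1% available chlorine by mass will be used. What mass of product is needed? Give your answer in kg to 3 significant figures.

3.66 kg

Volume: 81,900 US gal × 3.785 L/gal = 309,992 L.
Chlorine deficit: 11.4 − 1.0 = 10.4 ppm = 10.4 mg/L as Cl₂.
Cl₂ equivalent needed: 10.4 mg/L × 309,992 L = 3,224,000 mg = 3224 g.
Product at 88.1% available chlorine: 3224 / 0.881 = 3659 g.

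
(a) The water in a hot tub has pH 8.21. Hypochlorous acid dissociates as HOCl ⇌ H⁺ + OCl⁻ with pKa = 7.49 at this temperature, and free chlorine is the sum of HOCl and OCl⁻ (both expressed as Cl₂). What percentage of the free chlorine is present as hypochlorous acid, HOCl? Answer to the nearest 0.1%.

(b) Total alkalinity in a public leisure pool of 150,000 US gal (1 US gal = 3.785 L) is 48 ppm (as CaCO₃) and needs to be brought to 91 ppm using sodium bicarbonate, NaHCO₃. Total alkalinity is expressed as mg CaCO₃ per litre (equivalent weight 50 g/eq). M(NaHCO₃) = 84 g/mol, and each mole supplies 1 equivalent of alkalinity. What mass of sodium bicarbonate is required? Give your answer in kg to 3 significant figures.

(a) [OCl⁻]/[HOCl] = 10^(pH − pKa) = 10^(8.21 − 7.49) = 10^0.72 = 5.248.
(a) Fraction as HOCl = 1 / (1 + 5.248) = 0.16.

(b) Volume: 150,000 US gal × 3.785 L/gal = 567,750 L.
(b) Alkalinity to add: (91 − 48) = 43 mg/L as CaCO₃ × 567,750 L = 24,410 g as CaCO₃.
(b) Equivalents: 24,410 g ÷ 50 g/eq = 488.3 eq.
(b) NaHCO₃ supplies 1 eq per mole → 488.3 mol.
(b) Mass: 488.3 mol × 84 g/mol = 41,010 g.

(a) 16.0%; (b) 41.0 kg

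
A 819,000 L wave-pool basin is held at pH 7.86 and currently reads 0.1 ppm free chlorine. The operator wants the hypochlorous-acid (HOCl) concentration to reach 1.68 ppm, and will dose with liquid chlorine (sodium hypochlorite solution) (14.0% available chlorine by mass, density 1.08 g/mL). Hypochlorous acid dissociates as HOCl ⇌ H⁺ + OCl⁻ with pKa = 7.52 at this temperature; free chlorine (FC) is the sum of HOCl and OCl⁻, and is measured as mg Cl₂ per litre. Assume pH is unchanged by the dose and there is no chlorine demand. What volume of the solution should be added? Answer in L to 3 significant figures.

28.5 L

[OCl⁻]/[HOCl] = 10^(pH − pKa) = 10^(7.86 − 7.52) = 2.188; fraction as HOCl = 1/(1 + 2.188) = 0.3137.
Free chlorine required for 1.68 ppm HOCl: 1.68 / 0.3137 = 5.355 ppm.
FC to add: 5.355 − 0.1 = 5.255 mg/L as Cl₂.
Cl₂ equivalent: 5.255 mg/L × 819,000 L = 4304 g.
Product at 14.0% available Cl: 4304 / 0.14 = 30,740 g.
Volume: 30,740 g ÷ 1.08 g/mL = 28,470 mL.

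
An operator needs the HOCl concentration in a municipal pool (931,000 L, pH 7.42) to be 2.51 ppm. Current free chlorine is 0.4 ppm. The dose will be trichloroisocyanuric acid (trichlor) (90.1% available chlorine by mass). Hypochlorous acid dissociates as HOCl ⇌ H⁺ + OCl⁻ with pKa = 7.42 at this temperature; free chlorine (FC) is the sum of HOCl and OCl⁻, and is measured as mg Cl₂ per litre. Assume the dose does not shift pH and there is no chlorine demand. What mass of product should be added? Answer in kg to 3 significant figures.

4.77 kg

[OCl⁻]/[HOCl] = 10^(pH − pKa) = 10^(7.42 − 7.42) = 1; fraction as HOCl = 1/(1 + 1) = 0.5.
Free chlorine required for 2.51 ppm HOCl: 2.51 / 0.5 = 5.02 ppm.
FC to add: 5.02 − 0.4 = 4.62 mg/L as Cl₂.
Cl₂ equivalent: 4.62 mg/L × 931,000 L = 4301 g.
Product at 90.1% available Cl: 4301 / 0.901 = 4774 g.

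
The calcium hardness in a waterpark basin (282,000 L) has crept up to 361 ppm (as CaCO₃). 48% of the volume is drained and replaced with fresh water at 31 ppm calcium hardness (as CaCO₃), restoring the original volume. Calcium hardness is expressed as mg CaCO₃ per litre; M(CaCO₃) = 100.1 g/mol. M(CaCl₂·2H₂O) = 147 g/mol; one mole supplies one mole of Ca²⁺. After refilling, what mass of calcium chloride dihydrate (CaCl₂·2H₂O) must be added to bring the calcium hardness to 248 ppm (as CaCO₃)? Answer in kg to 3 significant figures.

18.8 kg

After draining 48% and refilling: 361 × 0.52 + 31 × 0.48 = 202.6 ppm.
Deficit to target: 248 − 202.6 = 45.4 mg/L.
As CaCO₃: 45.4 mg/L × 282,000 L = 12,800 g; ÷ 100.1 = 127.9 mol Ca²⁺.
Mass: 127.9 × 147 = 18,800 g.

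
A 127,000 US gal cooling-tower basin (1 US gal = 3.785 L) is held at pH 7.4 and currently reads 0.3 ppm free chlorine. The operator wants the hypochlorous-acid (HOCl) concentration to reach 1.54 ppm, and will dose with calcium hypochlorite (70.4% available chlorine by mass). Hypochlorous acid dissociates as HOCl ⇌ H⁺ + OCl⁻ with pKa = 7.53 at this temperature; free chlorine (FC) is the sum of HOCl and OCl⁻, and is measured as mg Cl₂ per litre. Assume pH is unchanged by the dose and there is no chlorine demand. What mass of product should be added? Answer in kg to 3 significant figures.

1.63 kg

Volume: 127,000 US gal × 3.785 L/gal = 480,695 L.
[OCl⁻]/[HOCl] = 10^(pH − pKa) = 10^(7.4 − 7.53) = 0.7413; fraction as HOCl = 1/(1 + 0.7413) = 0.5743.
Free chlorine required for 1.54 ppm HOCl: 1.54 / 0.5743 = 2.682 ppm.
FC to add: 2.682 − 0.3 = 2.382 mg/L as Cl₂.
Cl₂ equivalent: 2.382 mg/L × 480,695 L = 1145 g.
Product at 70.4% available Cl: 1145 / 0.704 = 1626 g.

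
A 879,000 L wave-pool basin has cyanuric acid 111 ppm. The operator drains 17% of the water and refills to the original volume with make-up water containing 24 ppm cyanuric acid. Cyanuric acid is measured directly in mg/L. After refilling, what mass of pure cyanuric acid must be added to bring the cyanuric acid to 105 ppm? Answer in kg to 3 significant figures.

After draining 17% and refilling: 111 × 0.83 + 24 × 0.17 = 96.21 ppm.
Deficit to target: 105 − 96.21 = 8.79 mg/L.
Mass: 8.79 mg/L × 879,000 L = 7726 g cyanuric acid.

7.73 kg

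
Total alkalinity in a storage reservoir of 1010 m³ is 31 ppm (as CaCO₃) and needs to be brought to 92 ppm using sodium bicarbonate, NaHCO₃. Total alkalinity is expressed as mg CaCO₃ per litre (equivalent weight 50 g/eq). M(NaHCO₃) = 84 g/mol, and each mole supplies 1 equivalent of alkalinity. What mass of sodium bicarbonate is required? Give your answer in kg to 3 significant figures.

104 kg

Volume: 1010 m³ = 1,010,000 L.
Alkalinity to add: (92 − 31) = 61 mg/L as CaCO₃ × 1,010,000 L = 61,610 g as CaCO₃.
Equivalents: 61,610 g ÷ 50 g/eq = 1232 eq.
NaHCO₃ supplies 1 eq per mole → 1232 mol.
Mass: 1232 mol × 84 g/mol = 103,500 g.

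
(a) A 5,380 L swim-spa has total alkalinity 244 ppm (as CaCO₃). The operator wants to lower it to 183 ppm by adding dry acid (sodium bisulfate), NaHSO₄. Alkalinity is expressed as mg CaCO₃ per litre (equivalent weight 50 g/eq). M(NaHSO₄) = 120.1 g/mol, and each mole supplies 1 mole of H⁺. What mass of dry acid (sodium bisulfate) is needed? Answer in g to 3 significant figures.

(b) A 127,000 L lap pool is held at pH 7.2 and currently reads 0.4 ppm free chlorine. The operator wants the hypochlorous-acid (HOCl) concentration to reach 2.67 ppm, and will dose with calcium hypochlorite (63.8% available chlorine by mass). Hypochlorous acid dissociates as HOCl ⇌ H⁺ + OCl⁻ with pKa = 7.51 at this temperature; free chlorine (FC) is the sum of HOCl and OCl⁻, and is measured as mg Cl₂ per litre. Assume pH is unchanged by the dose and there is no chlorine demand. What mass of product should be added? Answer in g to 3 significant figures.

(a) Alkalinity to neutralize: (244 − 183) = 61 mg/L as CaCO₃ × 5,380 L = 328.2 g as CaCO₃.
(a) Equivalents of H⁺ required: 328.2 ÷ 50 g/eq = 6.564 eq = 6.564 mol NaHSO₄.
(a) Mass of NaHSO₄: 6.564 × 120.1 = 788.3 g.

(b) [OCl⁻]/[HOCl] = 10^(pH − pKa) = 10^(7.2 − 7.51) = 0.4898; fraction as HOCl = 1/(1 + 0.4898) = 0.6712.
(b) Free chlorine required for 2.67 ppm HOCl: 2.67 / 0.6712 = 3.978 ppm.
(b) FC to add: 3.978 − 0.4 = 3.578 mg/L as Cl₂.
(b) Cl₂ equivalent: 3.578 mg/L × 127,000 L = 454.4 g.
(b) Product at 63.8% available Cl: 454.4 / 0.638 = 712.2 g.

(a) 788 g; (b) 712 g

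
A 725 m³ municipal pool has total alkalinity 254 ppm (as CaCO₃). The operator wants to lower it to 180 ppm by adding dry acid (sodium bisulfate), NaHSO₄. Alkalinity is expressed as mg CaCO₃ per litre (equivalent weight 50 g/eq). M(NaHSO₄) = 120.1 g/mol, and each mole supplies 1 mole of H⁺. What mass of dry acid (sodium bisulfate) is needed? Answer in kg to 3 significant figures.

Volume: 725 m³ = 725,000 L.
Alkalinity to neutralize: (254 − 180) = 74 mg/L as CaCO₃ × 725,000 L = 53,650 g as CaCO₃.
Equivalents of H⁺ required: 53,650 ÷ 50 g/eq = 1073 eq = 1073 mol NaHSO₄.
Mass of NaHSO₄: 1073 × 120.1 = 128,900 g.

129 kg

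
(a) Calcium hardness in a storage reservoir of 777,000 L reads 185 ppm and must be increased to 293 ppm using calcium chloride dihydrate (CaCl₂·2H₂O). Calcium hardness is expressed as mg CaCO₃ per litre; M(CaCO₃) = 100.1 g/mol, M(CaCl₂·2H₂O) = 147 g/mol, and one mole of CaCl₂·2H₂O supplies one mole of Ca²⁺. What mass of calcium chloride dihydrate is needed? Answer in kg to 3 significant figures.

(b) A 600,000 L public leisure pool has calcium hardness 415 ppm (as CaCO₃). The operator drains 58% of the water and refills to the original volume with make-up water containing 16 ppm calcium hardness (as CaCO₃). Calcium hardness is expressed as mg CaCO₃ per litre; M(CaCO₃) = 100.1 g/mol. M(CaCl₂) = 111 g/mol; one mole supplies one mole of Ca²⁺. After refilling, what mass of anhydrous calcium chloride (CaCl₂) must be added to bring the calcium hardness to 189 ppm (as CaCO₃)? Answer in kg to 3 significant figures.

(a) Hardness to add: (293 − 185) = 108 mg/L as CaCO₃ × 777,000 L = 83,920 g as CaCO₃.
(a) Moles of Ca²⁺ (1 mol Ca²⁺ ≡ 1 mol CaCO₃): 83,920 / 100.1 g/mol = 838.3 mol.
(a) Mass of CaCl₂·2H₂O: 838.3 × 147 = 123,200 g.

(b) After draining 58% and refilling: 415 × 0.42 + 16 × 0.58 = 183.58 ppm.
(b) Deficit to target: 189 − 183.58 = 5.42 mg/L.
(b) As CaCO₃: 5.42 mg/L × 600,000 L = 3252 g; ÷ 100.1 = 32.49 mol Ca²⁺.
(b) Mass: 32.49 × 111 = 3606 g.

(a) 123 kg; (b) 3.61 kg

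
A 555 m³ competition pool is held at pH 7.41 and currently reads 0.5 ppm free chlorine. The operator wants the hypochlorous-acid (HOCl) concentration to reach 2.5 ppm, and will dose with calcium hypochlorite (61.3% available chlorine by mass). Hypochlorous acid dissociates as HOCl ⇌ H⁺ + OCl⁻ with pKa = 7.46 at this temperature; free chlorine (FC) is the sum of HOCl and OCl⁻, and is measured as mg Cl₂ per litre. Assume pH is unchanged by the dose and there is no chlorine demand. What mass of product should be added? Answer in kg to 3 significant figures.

Volume: 555 m³ = 555,000 L.
[OCl⁻]/[HOCl] = 10^(pH − pKa) = 10^(7.41 − 7.46) = 0.8913; fraction as HOCl = 1/(1 + 0.8913) = 0.5288.
Free chlorine required for 2.5 ppm HOCl: 2.5 / 0.5288 = 4.728 ppm.
FC to add: 4.728 − 0.5 = 4.228 mg/L as Cl₂.
Cl₂ equivalent: 4.228 mg/L × 555,000 L = 2347 g.
Product at 61.3% available Cl: 2347 / 0.613 = 3828 g.

3.83 kg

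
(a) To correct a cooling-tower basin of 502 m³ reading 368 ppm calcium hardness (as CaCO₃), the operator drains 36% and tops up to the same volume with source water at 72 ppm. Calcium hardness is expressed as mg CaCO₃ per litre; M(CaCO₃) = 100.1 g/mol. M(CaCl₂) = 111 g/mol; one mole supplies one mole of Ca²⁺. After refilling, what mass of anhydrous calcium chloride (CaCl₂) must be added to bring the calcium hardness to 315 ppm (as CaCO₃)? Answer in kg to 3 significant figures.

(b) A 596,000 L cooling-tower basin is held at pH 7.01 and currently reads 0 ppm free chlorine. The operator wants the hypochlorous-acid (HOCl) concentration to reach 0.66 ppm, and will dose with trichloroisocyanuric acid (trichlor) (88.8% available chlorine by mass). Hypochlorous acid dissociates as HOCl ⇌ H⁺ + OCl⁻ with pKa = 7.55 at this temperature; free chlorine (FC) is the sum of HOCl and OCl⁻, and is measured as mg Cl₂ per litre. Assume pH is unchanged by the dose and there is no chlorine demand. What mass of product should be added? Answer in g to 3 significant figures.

(a) 29.8 kg; (b) 571 g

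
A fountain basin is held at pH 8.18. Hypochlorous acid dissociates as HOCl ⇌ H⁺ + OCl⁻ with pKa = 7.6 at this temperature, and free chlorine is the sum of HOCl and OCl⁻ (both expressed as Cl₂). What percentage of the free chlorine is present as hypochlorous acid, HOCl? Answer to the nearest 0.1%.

[OCl⁻]/[HOCl] = 10^(pH − pKa) = 10^(8.18 − 7.6) = 10^0.58 = 3.802.
Fraction as HOCl = 1 / (1 + 3.802) = 0.2083.

20.8%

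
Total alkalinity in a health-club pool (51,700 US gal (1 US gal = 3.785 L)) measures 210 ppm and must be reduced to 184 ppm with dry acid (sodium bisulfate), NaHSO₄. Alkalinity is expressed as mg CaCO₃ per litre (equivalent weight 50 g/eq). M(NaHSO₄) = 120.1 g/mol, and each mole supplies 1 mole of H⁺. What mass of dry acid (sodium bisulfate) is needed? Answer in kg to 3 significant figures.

12.2 kg

Volume: 51,700 US gal × 3.785 L/gal = 195,684 L.
Alkalinity to neutralize: (210 − 184) = 26 mg/L as CaCO₃ × 195,684 L = 5088 g as CaCO₃.
Equivalents of H⁺ required: 5088 ÷ 50 g/eq = 101.8 eq = 101.8 mol NaHSO₄.
Mass of NaHSO₄: 101.8 × 120.1 = 12,220 g.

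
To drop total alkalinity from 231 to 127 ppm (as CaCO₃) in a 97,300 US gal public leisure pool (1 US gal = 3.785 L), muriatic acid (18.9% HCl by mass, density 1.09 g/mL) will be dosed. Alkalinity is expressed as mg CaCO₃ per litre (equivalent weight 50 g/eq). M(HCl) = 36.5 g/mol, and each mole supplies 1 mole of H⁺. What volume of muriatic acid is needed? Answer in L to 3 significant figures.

Volume: 97,300 US gal × 3.785 L/gal = 368,280 L.
Alkalinity to neutralize: (231 − 127) = 104 mg/L as CaCO₃ × 368,280 L = 38,300 g as CaCO₃.
Equivalents of H⁺ required: 38,300 ÷ 50 g/eq = 766 eq = 766 mol HCl.
Mass of HCl: 766 × 36.5 = 27,960 g.
Mass of 18.9% solution: 27,960 / 0.189 = 147,900 g.
Volume: 147,900 g ÷ 1.09 g/mL = 135,700 mL.

136 L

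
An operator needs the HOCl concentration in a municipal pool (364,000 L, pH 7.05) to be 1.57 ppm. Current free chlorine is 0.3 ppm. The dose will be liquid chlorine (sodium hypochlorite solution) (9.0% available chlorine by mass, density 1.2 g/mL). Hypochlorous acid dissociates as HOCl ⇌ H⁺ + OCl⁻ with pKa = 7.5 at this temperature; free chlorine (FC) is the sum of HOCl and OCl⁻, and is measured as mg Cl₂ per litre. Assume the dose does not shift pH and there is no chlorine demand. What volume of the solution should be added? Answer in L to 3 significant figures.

6.16 L

[OCl⁻]/[HOCl] = 10^(pH − pKa) = 10^(7.05 − 7.5) = 0.3548; fraction as HOCl = 1/(1 + 0.3548) = 0.7381.
Free chlorine required for 1.57 ppm HOCl: 1.57 / 0.7381 = 2.127 ppm.
FC to add: 2.127 − 0.3 = 1.827 mg/L as Cl₂.
Cl₂ equivalent: 1.827 mg/L × 364,000 L = 665 g.
Product at 9.0% available Cl: 665 / 0.09 = 7389 g.
Volume: 7389 g ÷ 1.2 g/mL = 6158 mL.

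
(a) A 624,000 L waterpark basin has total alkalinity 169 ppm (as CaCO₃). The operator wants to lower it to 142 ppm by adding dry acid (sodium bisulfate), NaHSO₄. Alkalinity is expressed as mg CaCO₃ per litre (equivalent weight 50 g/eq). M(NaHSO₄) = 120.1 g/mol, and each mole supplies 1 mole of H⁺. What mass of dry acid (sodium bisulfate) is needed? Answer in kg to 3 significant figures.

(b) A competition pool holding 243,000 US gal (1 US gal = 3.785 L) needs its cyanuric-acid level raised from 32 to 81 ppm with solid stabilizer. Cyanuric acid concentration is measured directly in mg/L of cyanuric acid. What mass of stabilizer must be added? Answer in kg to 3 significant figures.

(a) Alkalinity to neutralize: (169 − 142) = 27 mg/L as CaCO₃ × 624,000 L = 16,850 g as CaCO₃.
(a) Equivalents of H⁺ required: 16,850 ÷ 50 g/eq = 337 eq = 337 mol NaHSO₄.
(a) Mass of NaHSO₄: 337 × 120.1 = 40,470 g.

(b) Volume: 243,000 US gal × 3.785 L/gal = 919,755 L.
(b) CYA to add: (81 − 32) = 49 mg/L × 919,755 L = 45,070 g cyanuric acid.

(a) 40.5 kg; (b) 45.1 kg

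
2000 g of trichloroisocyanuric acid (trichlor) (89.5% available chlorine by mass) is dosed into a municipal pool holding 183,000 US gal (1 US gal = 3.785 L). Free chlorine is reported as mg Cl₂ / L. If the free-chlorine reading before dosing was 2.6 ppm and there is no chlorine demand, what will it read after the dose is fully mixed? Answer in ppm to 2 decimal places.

Volume: 183,000 US gal × 3.785 L/gal = 692,655 L.
Available chlorine delivered: 2000 g × 0.895 = 1790 g as Cl₂.
Concentration rise: 1790 g / 692,655 L = 2.584 mg/L = 2.58 ppm.
Final FC: 2.6 + 2.58 = 5.18 ppm.

5.18 ppm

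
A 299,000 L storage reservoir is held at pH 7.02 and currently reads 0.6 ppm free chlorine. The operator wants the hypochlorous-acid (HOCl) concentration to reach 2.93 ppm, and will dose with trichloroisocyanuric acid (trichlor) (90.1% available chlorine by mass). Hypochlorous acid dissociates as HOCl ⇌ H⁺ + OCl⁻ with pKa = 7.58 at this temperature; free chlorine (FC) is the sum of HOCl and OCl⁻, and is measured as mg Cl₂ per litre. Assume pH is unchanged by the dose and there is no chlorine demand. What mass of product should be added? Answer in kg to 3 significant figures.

[OCl⁻]/[HOCl] = 10^(pH − pKa) = 10^(7.02 − 7.58) = 0.2754; fraction as HOCl = 1/(1 + 0.2754) = 0.7841.
Free chlorine required for 2.93 ppm HOCl: 2.93 / 0.7841 = 3.737 ppm.
FC to add: 3.737 − 0.6 = 3.137 mg/L as Cl₂.
Cl₂ equivalent: 3.137 mg/L × 299,000 L = 938 g.
Product at 90.1% available Cl: 938 / 0.901 = 1041 g.

1.04 kg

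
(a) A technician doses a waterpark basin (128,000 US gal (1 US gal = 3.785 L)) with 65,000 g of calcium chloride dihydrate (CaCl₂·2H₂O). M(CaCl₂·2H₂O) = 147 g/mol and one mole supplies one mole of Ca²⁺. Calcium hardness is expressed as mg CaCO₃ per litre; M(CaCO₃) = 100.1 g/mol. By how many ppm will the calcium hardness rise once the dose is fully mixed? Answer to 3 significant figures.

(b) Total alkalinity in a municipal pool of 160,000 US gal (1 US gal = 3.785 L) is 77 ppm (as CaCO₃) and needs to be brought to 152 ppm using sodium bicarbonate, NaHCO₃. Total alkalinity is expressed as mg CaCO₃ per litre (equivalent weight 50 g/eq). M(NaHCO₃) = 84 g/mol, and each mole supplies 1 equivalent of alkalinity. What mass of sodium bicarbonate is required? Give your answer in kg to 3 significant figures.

(a) 91.4 ppm; (b) 76.3 kg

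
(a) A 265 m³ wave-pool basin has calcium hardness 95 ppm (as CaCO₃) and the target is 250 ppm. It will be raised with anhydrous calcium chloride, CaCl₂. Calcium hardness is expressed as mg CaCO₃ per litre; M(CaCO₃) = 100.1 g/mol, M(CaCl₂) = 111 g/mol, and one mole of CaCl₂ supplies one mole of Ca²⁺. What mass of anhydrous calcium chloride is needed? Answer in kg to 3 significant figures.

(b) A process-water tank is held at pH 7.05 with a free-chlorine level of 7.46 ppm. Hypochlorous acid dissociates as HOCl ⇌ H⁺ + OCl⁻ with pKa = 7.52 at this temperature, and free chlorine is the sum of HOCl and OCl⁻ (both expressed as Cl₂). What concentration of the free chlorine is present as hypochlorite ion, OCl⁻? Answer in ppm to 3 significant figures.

(a) Volume: 265 m³ = 265,000 L.
(a) Hardness to add: (250 − 95) = 155 mg/L as CaCO₃ × 265,000 L = 41,080 g as CaCO₃.
(a) Moles of Ca²⁺ (1 mol Ca²⁺ ≡ 1 mol CaCO₃): 41,080 / 100.1 g/mol = 410.3 mol.
(a) Mass of CaCl₂: 410.3 × 111 = 45,550 g.

(b) [OCl⁻]/[HOCl] = 10^(pH − pKa) = 10^(7.05 − 7.52) = 10^-0.47 = 0.3388.
(b) Fraction as HOCl = 1 / (1 + 0.3388) = 0.7469.
(b) OCl⁻ = (1 − 0.7469) × 7.46 ppm = 1.888 ppm.

(a) 45.5 kg; (b) 1.89 ppm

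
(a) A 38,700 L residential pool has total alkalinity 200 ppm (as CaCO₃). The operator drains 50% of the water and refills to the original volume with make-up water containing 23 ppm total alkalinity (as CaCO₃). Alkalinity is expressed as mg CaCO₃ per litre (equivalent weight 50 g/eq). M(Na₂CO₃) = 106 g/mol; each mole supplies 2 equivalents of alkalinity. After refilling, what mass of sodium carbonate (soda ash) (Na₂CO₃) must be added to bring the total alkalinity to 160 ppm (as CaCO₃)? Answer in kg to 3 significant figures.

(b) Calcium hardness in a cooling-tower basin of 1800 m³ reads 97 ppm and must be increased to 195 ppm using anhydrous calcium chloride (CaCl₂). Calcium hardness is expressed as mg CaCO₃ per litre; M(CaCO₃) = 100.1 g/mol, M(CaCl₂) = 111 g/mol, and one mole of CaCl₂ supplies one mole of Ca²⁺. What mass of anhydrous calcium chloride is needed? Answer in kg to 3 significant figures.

(a) 1.99 kg; (b) 196 kg

(a) After draining 50% and refilling: 200 × 0.50 + 23 × 0.50 = 111.5 ppm.
(a) Deficit to target: 160 − 111.5 = 48.5 mg/L.
(a) As CaCO₃: 48.5 mg/L × 38,700 L = 1877 g; ÷ 50 g/eq ÷ 2 = 18.77 mol Na₂CO₃.
(a) Mass: 18.77 × 106 = 1990 g.

(b) Volume: 1800 m³ = 1,800,000 L.
(b) Hardness to add: (195 − 97) = 98 mg/L as CaCO₃ × 1,800,000 L = 176,400 g as CaCO₃.
(b) Moles of Ca²⁺ (1 mol Ca²⁺ ≡ 1 mol CaCO₃): 176,400 / 100.1 g/mol = 1762 mol.
(b) Mass of CaCl₂: 1762 × 111 = 195,600 g.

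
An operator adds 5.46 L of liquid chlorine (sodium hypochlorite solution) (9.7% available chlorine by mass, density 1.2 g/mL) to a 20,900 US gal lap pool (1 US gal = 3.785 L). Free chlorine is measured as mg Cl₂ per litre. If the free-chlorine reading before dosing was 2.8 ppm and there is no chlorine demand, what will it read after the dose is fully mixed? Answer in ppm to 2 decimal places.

10.83 ppm

Volume: 20,900 US gal × 3.785 L/gal = 79,106 L.
Mass of solution: 5.46 L × 1000 mL/L × 1.2 g/mL = 6552 g.
Available chlorine delivered: 6552 g × 0.097 = 635.5 g as Cl₂.
Concentration rise: 635.5 g / 79,106 L = 8.034 mg/L = 8.03 ppm.
Final FC: 2.8 + 8.03 = 10.83 ppm.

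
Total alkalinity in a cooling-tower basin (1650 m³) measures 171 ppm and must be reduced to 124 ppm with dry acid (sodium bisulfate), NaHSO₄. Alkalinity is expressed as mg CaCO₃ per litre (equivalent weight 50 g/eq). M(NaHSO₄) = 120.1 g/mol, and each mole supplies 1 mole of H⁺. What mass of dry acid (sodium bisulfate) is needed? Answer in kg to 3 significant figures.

186 kg

Volume: 1650 m³ = 1,650,000 L.
Alkalinity to neutralize: (171 − 124) = 47 mg/L as CaCO₃ × 1,650,000 L = 77,550 g as CaCO₃.
Equivalents of H⁺ required: 77,550 ÷ 50 g/eq = 1551 eq = 1551 mol NaHSO₄.
Mass of NaHSO₄: 1551 × 120.1 = 186,300 g.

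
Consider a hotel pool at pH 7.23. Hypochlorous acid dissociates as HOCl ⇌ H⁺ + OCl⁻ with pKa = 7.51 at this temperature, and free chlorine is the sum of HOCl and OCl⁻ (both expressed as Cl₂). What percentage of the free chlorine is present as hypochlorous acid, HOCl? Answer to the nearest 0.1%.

65.6%

[OCl⁻]/[HOCl] = 10^(pH − pKa) = 10^(7.23 − 7.51) = 10^-0.28 = 0.5248.
Fraction as HOCl = 1 / (1 + 0.5248) = 0.6558.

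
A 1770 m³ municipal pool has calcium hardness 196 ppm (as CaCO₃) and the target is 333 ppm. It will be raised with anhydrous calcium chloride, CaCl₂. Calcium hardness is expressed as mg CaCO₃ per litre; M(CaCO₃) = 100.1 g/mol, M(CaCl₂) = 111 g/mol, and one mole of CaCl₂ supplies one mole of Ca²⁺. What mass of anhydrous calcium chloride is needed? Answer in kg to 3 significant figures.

269 kg

Volume: 1770 m³ = 1,770,000 L.
Hardness to add: (333 − 196) = 137 mg/L as CaCO₃ × 1,770,000 L = 242,500 g as CaCO₃.
Moles of Ca²⁺ (1 mol Ca²⁺ ≡ 1 mol CaCO₃): 242,500 / 100.1 g/mol = 2422 mol.
Mass of CaCl₂: 2422 × 111 = 268,900 g.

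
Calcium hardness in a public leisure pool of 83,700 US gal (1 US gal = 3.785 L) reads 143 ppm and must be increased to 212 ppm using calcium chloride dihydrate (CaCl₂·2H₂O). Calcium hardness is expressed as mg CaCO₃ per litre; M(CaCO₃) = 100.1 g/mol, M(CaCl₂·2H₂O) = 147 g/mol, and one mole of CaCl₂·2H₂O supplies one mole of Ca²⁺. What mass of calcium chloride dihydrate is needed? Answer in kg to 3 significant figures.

32.1 kg

Volume: 83,700 US gal × 3.785 L/gal = 316,804 L.
Hardness to add: (212 − 143) = 69 mg/L as CaCO₃ × 316,804 L = 21,860 g as CaCO₃.
Moles of Ca²⁺ (1 mol Ca²⁺ ≡ 1 mol CaCO₃): 21,860 / 100.1 g/mol = 218.4 mol.
Mass of CaCl₂·2H₂O: 218.4 × 147 = 32,100 g.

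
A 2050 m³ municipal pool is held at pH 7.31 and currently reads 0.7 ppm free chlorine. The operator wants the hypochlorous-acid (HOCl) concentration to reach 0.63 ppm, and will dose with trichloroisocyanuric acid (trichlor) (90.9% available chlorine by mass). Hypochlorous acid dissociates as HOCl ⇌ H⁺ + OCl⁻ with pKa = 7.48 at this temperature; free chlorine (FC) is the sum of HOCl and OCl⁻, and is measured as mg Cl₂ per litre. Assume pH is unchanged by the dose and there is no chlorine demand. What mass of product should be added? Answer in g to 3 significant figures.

803 g

Volume: 2050 m³ = 2,050,000 L.
[OCl⁻]/[HOCl] = 10^(pH − pKa) = 10^(7.31 − 7.48) = 0.6761; fraction as HOCl = 1/(1 + 0.6761) = 0.5966.
Free chlorine required for 0.63 ppm HOCl: 0.63 / 0.5966 = 1.056 ppm.
FC to add: 1.056 − 0.7 = 0.3559 mg/L as Cl₂.
Cl₂ equivalent: 0.3559 mg/L × 2,050,000 L = 729.7 g.
Product at 90.9% available Cl: 729.7 / 0.909 = 802.7 g.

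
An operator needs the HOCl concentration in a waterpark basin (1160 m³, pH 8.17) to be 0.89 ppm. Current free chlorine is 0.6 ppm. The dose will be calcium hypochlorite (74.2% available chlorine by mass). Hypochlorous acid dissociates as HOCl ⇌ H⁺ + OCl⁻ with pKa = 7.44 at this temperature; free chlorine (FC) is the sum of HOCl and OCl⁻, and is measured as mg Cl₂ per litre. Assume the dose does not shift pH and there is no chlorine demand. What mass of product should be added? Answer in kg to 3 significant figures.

Volume: 1160 m³ = 1,160,000 L.
[OCl⁻]/[HOCl] = 10^(pH − pKa) = 10^(8.17 − 7.44) = 5.37; fraction as HOCl = 1/(1 + 5.37) = 0.157.
Free chlorine required for 0.89 ppm HOCl: 0.89 / 0.157 = 5.67 ppm.
FC to add: 5.67 − 0.6 = 5.07 mg/L as Cl₂.
Cl₂ equivalent: 5.07 mg/L × 1,160,000 L = 5881 g.
Product at 74.2% available Cl: 5881 / 0.742 = 7925 g.

7.93 kg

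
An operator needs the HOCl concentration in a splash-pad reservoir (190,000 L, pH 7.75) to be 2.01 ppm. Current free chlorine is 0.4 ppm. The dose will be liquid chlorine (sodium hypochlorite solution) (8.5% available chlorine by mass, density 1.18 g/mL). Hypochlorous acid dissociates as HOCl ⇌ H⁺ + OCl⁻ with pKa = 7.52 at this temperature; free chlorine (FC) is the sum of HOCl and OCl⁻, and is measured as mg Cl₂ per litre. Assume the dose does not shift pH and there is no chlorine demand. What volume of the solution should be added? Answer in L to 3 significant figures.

9.52 L

[OCl⁻]/[HOCl] = 10^(pH − pKa) = 10^(7.75 − 7.52) = 1.698; fraction as HOCl = 1/(1 + 1.698) = 0.3706.
Free chlorine required for 2.01 ppm HOCl: 2.01 / 0.3706 = 5.423 ppm.
FC to add: 5.423 − 0.4 = 5.023 mg/L as Cl₂.
Cl₂ equivalent: 5.023 mg/L × 190,000 L = 954.5 g.
Product at 8.5% available Cl: 954.5 / 0.085 = 11,230 g.
Volume: 11,230 g ÷ 1.18 g/mL = 9516 mL.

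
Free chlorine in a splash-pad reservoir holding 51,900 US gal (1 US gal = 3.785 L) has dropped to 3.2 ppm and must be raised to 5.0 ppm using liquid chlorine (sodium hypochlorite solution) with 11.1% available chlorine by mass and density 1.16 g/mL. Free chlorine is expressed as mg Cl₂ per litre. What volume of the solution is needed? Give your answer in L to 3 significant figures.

2.75 L

Volume: 51,900 US gal × 3.785 L/gal = 196,442 L.
Chlorine deficit: 5.0 − 3.2 = 1.8 ppm = 1.8 mg/L as Cl₂.
Cl₂ equivalent needed: 1.8 mg/L × 196,442 L = 353,600 mg = 353.6 g.
Product at 11.1% available chlorine: 353.6 / 0.111 = 3186 g.
Volume at density 1.16 g/mL: 3186 g ÷ 1.16 g/mL = 2746 mL.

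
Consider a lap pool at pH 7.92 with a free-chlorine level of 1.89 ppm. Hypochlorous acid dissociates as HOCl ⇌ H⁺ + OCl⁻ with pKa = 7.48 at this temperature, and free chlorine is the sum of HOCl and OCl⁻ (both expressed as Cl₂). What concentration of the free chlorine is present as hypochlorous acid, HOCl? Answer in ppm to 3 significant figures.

0.503 ppm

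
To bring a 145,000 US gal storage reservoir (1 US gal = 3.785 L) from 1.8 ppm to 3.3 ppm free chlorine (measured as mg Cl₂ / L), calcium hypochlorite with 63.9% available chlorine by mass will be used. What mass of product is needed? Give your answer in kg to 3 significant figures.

Volume: 145,000 US gal × 3.785 L/gal = 548,825 L.
Chlorine deficit: 3.3 − 1.8 = 1.5 ppm = 1.5 mg/L as Cl₂.
Cl₂ equivalent needed: 1.5 mg/L × 548,825 L = 823,200 mg = 823.2 g.
Product at 63.9% available chlorine: 823.2 / 0.639 = 1288 g.

1.29 kg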